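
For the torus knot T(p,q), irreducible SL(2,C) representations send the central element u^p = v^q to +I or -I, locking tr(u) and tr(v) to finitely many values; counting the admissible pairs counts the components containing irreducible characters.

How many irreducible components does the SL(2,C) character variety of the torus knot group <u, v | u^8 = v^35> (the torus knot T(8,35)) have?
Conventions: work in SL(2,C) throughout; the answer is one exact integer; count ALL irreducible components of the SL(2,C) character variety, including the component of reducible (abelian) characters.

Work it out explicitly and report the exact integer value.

For T(8,35): irreducibility forces the central element u^8 = v^35 to one of +I, -I.
So on each irreducible component the traces are pinned: tr(u) = 2*cos(pi*alpha/8) with 1 <= alpha <= 7, tr(v) = 2*cos(pi*beta/35) with 1 <= beta <= 34.
u^8 = (-1)^alpha I and v^35 = (-1)^beta I must agree, so alpha and beta have equal parity.
count pairs: odd alpha (4 choices) x odd beta (17), plus even alpha (3) x even beta (17): 4*17 + 3*17 = 119.
components with irreducible characters: 119; plus the single component of reducible (abelian) characters: total 120.

120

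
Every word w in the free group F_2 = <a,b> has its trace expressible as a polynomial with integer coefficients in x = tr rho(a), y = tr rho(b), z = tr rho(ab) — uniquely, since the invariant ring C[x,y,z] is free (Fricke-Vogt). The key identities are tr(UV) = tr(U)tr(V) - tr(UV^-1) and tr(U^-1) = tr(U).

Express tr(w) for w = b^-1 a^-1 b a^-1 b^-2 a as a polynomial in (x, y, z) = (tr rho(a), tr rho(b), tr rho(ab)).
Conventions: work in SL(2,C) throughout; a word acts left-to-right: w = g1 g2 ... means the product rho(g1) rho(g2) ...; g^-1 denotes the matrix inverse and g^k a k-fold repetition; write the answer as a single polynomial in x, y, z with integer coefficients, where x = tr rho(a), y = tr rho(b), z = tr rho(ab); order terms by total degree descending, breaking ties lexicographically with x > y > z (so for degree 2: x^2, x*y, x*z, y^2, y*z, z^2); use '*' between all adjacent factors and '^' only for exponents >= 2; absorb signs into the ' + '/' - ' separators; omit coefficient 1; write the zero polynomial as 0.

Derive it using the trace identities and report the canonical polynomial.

x^2*y^3*z - x^3*y^2 - x*y^4 - 2*x*y^2*z^2 + x^2*y*z + y^3*z + y*z^3 + 4*x*y^2 - 3*y*z - x

tr(b^-1) = tr(b) = y
tr(a^2) = tr(a)*tr(a) - tr(1) = x^2 - 2
tr(a^2 b) = tr(a)*tr(b a) - tr(b) = x*z - y
so tr(a b^-1 a) = tr(a^2)*tr(b) - tr(a^2 b) = x^2*y - x*z - y
reduce: tr(a b a^2) = tr(a)*tr(b a^2) - tr(b a) = x^2*z - x*y - z
reduce: tr(b a b a) = tr(a b)*tr(a b) - tr(1) = z^2 - 2
tr(b a b) = tr(b)*tr(a b) - tr(a) = y*z - x
tr(a b a^2 b) = tr(a)*tr(b a b a) - tr(b a b) = x*z^2 - y*z - x
tr(a b^-1 a b a) = tr(a b a^2)*tr(b) - tr(a b a^2 b) = x^2*y*z - x*y^2 - x*z^2 + x
tr(a b a b a b) = tr(a b)*tr(a b a b) - tr(a^-1 b^-1) = z^3 - 3*z
tr(a b^-1 a b a b) = tr(a b a b a)*tr(b) - tr(a b a b a b) = x*y*z^2 - y^2*z - z^3 - x*y + 3*z
tr(b a b^-1 a b^-1 a) = tr(a b^-1 a b a)*tr(b) - tr(a b^-1 a b a b) = x^2*y^2*z - x*y^3 - 2*x*y*z^2 + y^2*z + z^3 + 2*x*y - 3*z
so tr(b^-1 a b^-1 a^-1 b a) = tr(b a b^-1 a b^-1)*tr(a) - tr(b a b^-1 a b^-1 a) = -x^2*y^2*z + x^3*y + x*y^3 + 2*x*y*z^2 - x^2*z - y^2*z - z^3 - 3*x*y + 3*z
so tr(a b^-1 a^-1 b a^-1 b^-1) = tr(b^-1 a b^-1 a^-1 b)*tr(a) - tr(b^-1 a b^-1 a^-1 b a) = x^2*y^2*z - x^3*y - x*y^3 - 2*x*y*z^2 + x^2*z + y^2*z + z^3 + 4*x*y - 3*z
tr(b^-1 a^-1 b a^-1 b^-2 a) = tr(a b^-1 a^-1 b a^-1 b^-1)*tr(b) - tr(a b^-1 a^-1 b a^-1) = x^2*y^3*z - x^3*y^2 - x*y^4 - 2*x*y^2*z^2 + x^2*y*z + y^3*z + y*z^3 + 4*x*y^2 - 3*y*z - x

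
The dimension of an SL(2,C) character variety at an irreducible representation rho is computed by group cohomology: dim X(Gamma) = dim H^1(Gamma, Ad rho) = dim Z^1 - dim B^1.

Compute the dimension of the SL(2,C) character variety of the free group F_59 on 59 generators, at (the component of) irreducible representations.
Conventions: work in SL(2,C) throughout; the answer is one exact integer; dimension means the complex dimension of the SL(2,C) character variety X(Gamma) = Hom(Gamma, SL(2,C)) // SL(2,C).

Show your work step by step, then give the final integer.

Gamma = F_59 has 59 generators and no relators.
Z^1(Gamma, Ad rho) = (sl_2)^59: a cocycle is a free choice of one sl_2 vector per generator, so dim Z^1 = 3*59 = 177.
Irreducibility makes the coboundary map sl_2 -> Z^1 injective (trivial centralizer), so dim B^1 = 3.
dim X = dim H^1 = dim Z^1 - dim B^1 = 177 - 3 = 174.

174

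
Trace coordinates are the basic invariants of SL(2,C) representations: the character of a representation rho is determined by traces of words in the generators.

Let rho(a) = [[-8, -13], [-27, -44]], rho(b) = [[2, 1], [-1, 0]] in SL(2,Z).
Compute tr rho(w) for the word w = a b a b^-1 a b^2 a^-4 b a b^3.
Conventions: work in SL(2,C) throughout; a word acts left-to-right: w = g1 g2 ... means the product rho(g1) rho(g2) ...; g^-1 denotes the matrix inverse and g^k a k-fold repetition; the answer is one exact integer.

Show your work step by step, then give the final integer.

4217315184018

rho(a) = [[-8, -13], [-27, -44]]
... * rho(b) = [[2, 1], [-1, 0]]  ->  [[-3, -8], [-10, -27]]
... * rho(a) = [[-8, -13], [-27, -44]]  ->  [[240, 391], [809, 1318]]
... * rho(b^-1) = [[0, -1], [1, 2]]  ->  [[391, 542], [1318, 1827]]
... * rho(a) = [[-8, -13], [-27, -44]]  ->  [[-17762, -28931], [-59873, -97522]]
... * rho(b) = [[2, 1], [-1, 0]]  ->  [[-6593, -17762], [-22224, -59873]]
... * rho(b) = [[2, 1], [-1, 0]]  ->  [[4576, -6593], [15425, -22224]]
... * rho(a^-1) = [[-44, 13], [27, -8]]  ->  [[-379355, 112232], [-1278748, 378317]]
... * rho(a^-1) = [[-44, 13], [27, -8]]  ->  [[19721884, -5829471], [66479471, -19650260]]
... * rho(a^-1) = [[-44, 13], [27, -8]]  ->  [[-1025158613, 303020260], [-3455653744, 1021435203]]
... * rho(a^-1) = [[-44, 13], [27, -8]]  ->  [[53288525992, -15751224049], [179627515217, -53094980296]]
... * rho(b) = [[2, 1], [-1, 0]]  ->  [[122328276033, 53288525992], [412350010730, 179627515217]]
... * rho(a) = [[-8, -13], [-27, -44]]  ->  [[-2417416410048, -3934962732077], [-8148742996699, -13264160809038]]
... * rho(b) = [[2, 1], [-1, 0]]  ->  [[-899870088019, -2417416410048], [-3033325184360, -8148742996699]]
... * rho(b) = [[2, 1], [-1, 0]]  ->  [[617676234010, -899870088019], [2082092627979, -3033325184360]]
... * rho(b) = [[2, 1], [-1, 0]]  ->  [[2135222556039, 617676234010], [7197510440318, 2082092627979]]
tr = 2135222556039 + 2082092627979 = 4217315184018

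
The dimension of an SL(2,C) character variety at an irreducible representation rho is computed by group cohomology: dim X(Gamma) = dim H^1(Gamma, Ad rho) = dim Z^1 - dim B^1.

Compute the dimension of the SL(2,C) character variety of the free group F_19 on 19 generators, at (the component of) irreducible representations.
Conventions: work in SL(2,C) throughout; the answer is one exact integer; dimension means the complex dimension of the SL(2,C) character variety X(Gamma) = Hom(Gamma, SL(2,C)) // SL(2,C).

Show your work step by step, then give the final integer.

The free group F_19: 19 generators, no relators.
A cocycle picks one sl_2 vector per generator freely, giving dim Z^1 = 3*19 = 57.
dim B^1 = 3: the coboundary map is injective because an irreducible image has centralizer 0 in sl_2.
dim H^1 = 57 - 3 = 54, which is dim X.

54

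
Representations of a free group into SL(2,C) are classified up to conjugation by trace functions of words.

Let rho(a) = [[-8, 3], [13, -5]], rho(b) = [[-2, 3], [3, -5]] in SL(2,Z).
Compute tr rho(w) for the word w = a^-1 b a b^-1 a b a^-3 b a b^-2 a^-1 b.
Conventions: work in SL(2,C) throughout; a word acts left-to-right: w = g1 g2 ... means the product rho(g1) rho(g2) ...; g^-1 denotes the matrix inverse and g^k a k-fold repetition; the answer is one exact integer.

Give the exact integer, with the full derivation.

4600565

rho(a^-1) = [[-5, -3], [-13, -8]]
... * rho(b) = [[-2, 3], [3, -5]]  ->  [[1, 0], [2, 1]]
... * rho(a) = [[-8, 3], [13, -5]]  ->  [[-8, 3], [-3, 1]]
... * rho(b^-1) = [[-5, -3], [-3, -2]]  ->  [[31, 18], [12, 7]]
... * rho(a) = [[-8, 3], [13, -5]]  ->  [[-14, 3], [-5, 1]]
... * rho(b) = [[-2, 3], [3, -5]]  ->  [[37, -57], [13, -20]]
... * rho(a^-1) = [[-5, -3], [-13, -8]]  ->  [[556, 345], [195, 121]]
... * rho(a^-1) = [[-5, -3], [-13, -8]]  ->  [[-7265, -4428], [-2548, -1553]]
... * rho(a^-1) = [[-5, -3], [-13, -8]]  ->  [[93889, 57219], [32929, 20068]]
... * rho(b) = [[-2, 3], [3, -5]]  ->  [[-16121, -4428], [-5654, -1553]]
... * rho(a) = [[-8, 3], [13, -5]]  ->  [[71404, -26223], [25043, -9197]]
... * rho(b^-1) = [[-5, -3], [-3, -2]]  ->  [[-278351, -161766], [-97624, -56735]]
... * rho(b^-1) = [[-5, -3], [-3, -2]]  ->  [[1877053, 1158585], [658325, 406342]]
... * rho(a^-1) = [[-5, -3], [-13, -8]]  ->  [[-24446870, -14899839], [-8574071, -5225711]]
... * rho(b) = [[-2, 3], [3, -5]]  ->  [[4194223, 1158585], [1471009, 406342]]
tr = 4194223 + 406342 = 4600565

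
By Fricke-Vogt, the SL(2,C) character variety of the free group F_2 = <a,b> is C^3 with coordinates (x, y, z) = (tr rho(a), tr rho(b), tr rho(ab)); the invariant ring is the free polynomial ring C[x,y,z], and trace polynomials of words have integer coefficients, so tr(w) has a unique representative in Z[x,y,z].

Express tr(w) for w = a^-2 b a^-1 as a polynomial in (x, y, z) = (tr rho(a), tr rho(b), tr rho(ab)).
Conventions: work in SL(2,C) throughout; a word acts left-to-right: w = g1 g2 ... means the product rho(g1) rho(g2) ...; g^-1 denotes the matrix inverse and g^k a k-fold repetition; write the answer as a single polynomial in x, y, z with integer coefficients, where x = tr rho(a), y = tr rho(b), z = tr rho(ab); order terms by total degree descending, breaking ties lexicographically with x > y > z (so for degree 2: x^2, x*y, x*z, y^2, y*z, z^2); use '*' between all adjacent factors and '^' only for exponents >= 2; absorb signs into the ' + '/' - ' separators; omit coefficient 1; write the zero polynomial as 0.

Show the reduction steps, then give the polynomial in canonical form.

trace(a^-1 b) = trace(b)*trace(a) - trace(b a) = x*y - z
trace(a^-1 b a^-1) = trace(a^-1 b)*trace(a) - trace(a^-1 b a) = x^2*y - x*z - y
trace(a^-2 b a^-1) = trace(a^-1 b a^-1)*trace(a) - trace(a^-1 b) = x^3*y - x^2*z - 2*x*y + z

x^3*y - x^2*z - 2*x*y + z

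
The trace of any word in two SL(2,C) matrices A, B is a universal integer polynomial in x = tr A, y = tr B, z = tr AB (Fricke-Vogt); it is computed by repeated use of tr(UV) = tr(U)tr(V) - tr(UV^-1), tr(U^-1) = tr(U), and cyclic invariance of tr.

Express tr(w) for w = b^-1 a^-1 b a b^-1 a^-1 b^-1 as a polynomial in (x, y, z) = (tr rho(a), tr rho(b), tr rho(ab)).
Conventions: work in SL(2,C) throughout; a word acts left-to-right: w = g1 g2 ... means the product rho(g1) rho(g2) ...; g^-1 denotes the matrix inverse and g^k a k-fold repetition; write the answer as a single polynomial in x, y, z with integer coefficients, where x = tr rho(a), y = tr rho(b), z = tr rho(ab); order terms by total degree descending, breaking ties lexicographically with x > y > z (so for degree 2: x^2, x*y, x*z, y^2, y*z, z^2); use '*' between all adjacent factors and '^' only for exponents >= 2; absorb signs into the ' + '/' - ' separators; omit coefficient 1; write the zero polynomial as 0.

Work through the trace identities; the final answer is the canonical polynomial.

-x*y^2*z^2 + 2*x^2*y*z + y^3*z + y*z^3 - x^3 - x*y^2 - x*z^2 - 3*y*z + 3*x

and tr(a b^-1) = tr(a) tr(b) - tr(a b) = x*y - z
tr(a b a) = tr(a) tr(b a) - tr(b) = x*z - y
and tr(a b a b) = tr(a b) tr(a b) - tr(1)   [split at repeated a] = z^2 - 2
tr(a b a b^-1) = tr(a b a) tr(b) - tr(a b a b) = x*y*z - y^2 - z^2 + 2
tr(b a b^-2 a) = tr(a b a b^-1) tr(b) - tr(a b a) = x*y^2*z - y^3 - y*z^2 - x*z + 3*y
next, tr(b^-2 a^-1 b a) = tr(b a b^-2) tr(a) - tr(b a b^-2 a) = -x*y^2*z + x^2*y + y^3 + y*z^2 - 3*y
next, tr(b^-1 a^-1 b a) = tr(b a b^-1) tr(a) - tr(b a b^-1 a) = -x*y*z + x^2 + y^2 + z^2 - 2
tr(b^-2 a^-1 b a b^-1) = tr(b^-2 a^-1 b a) tr(b) - tr(b^-2 a^-1 b a b) = -x*y^3*z + x^2*y^2 + y^4 + y^2*z^2 + x*y*z - x^2 - 4*y^2 - z^2 + 2
tr(a^2) = tr(a) tr(a) - tr(1) = x^2 - 2
tr(a b a^2) = tr(a) tr(a b a) - tr(a b) = x^2*z - x*y - z
tr(b a b) = tr(b) tr(a b) - tr(a) = y*z - x
tr(a b a^2 b) = tr(a) tr(b a b a) - tr(b a b) = x*z^2 - y*z - x
next, tr(b a^2 b^-1 a) = tr(a b a^2) tr(b) - tr(a b a^2 b) = x^2*y*z - x*y^2 - x*z^2 + x
next, tr(a^-1 b a^2 b^-1) = tr(b a^2 b^-1) tr(a) - tr(b a^2 b^-1 a) = -x^2*y*z + x^3 + x*y^2 + x*z^2 - 3*x
tr(a b^-2 a^-1 b a) = tr(a^-1 b a^2 b^-1) tr(b) - tr(a^-1 b a^2) = -x^2*y^2*z + x^3*y + x*y^3 + x*y*z^2 - 3*x*y - z
next, tr(b a b a b) = tr(b) tr(a b a b) - tr(a b a) = y*z^2 - x*z - y
tr(b a b a b a) = tr(b a) tr(b a b a) - tr(b^-1 a^-1)   [split at repeated b] = z^3 - 3*z
tr(a^-1 b a b a b) = tr(b a b a b) tr(a) - tr(b a b a b a) = x*y*z^2 - x^2*z - z^3 - x*y + 3*z
tr(b^-1 a^-1 b a b a) = tr(a^-1 b a b a) tr(b) - tr(a^-1 b a b a b) = -x*y*z^2 + x^2*z + y^2*z + z^3 - 3*z
next, tr(a b^-2 a^-1 b a b) = tr(b^-1 a^-1 b a b a) tr(b) - tr(b^-1 a^-1 b a b a b) = -x*y^2*z^2 + x^2*y*z + y^3*z + y*z^3 - 4*y*z + x
tr(b^-2 a^-1 b a b^-1 a) = tr(a b^-2 a^-1 b a) tr(b) - tr(a b^-2 a^-1 b a b) = -x^2*y^3*z + x^3*y^2 + x*y^4 + 2*x*y^2*z^2 - x^2*y*z - y^3*z - y*z^3 - 3*x*y^2 + 3*y*z - x
and tr(b^-1 a^-1 b a b^-1 a^-1 b^-1) = tr(b^-2 a^-1 b a b^-1) tr(a) - tr(b^-2 a^-1 b a b^-1 a) = -x*y^2*z^2 + 2*x^2*y*z + y^3*z + y*z^3 - x^3 - x*y^2 - x*z^2 - 3*y*z + 3*x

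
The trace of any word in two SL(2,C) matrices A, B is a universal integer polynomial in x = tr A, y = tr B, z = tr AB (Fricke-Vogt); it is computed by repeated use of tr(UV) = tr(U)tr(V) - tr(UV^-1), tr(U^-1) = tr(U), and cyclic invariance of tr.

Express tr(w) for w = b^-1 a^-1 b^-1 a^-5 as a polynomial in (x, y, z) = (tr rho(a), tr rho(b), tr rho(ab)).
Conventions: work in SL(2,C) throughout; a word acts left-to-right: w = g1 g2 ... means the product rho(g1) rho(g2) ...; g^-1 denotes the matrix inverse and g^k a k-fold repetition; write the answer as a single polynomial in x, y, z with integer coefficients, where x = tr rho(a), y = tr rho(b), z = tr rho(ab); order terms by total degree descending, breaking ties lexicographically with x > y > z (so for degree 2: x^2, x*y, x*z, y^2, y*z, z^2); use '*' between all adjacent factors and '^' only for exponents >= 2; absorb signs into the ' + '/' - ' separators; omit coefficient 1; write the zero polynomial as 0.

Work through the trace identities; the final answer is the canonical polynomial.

next, tr(a^-1) = tr(a) = x
and tr(a^-1 b) = tr(b) * tr(a) - tr(b a)  (eliminate a^-1) = x*y - z
tr(b^-1 a^-1) = tr(a^-1) * tr(b) - tr(a^-1 b)  (eliminate b^-1) = z
tr(b^-1 a^-2) = tr(b^-1 a^-1) * tr(a) - tr(b^-1)  (eliminate a^-1) = x*z - y
next, tr(b^-1 a^-3) = tr(b^-1 a^-2) * tr(a) - tr(b^-1 a^-1)  (eliminate a^-1) = x^2*z - x*y - z
and tr(a^-3 b^-1 a^-1) = tr(b^-1 a^-3) * tr(a) - tr(b^-1 a^-2)  (eliminate a^-1) = x^3*z - x^2*y - 2*x*z + y
tr(a^-2) = tr(a^-1) * tr(a) - tr(1)  (eliminate a^-1) = x^2 - 2
next, tr(a b a b) = tr(b a) * tr(b a) - tr(1)  (split on b) = z^2 - 2
tr(b^-1 a b a) = tr(a b a) * tr(b) - tr(a b a b)  (eliminate b^-1) = x*y*z - y^2 - z^2 + 2
tr(b^-1 a b a^-1) = tr(b^-1 a b) * tr(a) - tr(b^-1 a b a)  (eliminate a^-1) = -x*y*z + x^2 + y^2 + z^2 - 2
tr(b a^-2 b^-1 a) = tr(b^-1 a b a^-1) * tr(a) - tr(b^-1 a b)  (eliminate a^-1) = -x^2*y*z + x^3 + x*y^2 + x*z^2 - 3*x
tr(b^-1 a^-1 b a^-2) = tr(b a^-2 b^-1) * tr(a) - tr(b a^-2 b^-1 a)  (eliminate a^-1) = x^2*y*z - x*y^2 - x*z^2 + x
tr(a^-3 b^-1 a^-1 b) = tr(b^-1 a^-1 b a^-2) * tr(a) - tr(b^-1 a^-1 b a^-1)  (eliminate a^-1) = x^3*y*z - x^2*y^2 - x^2*z^2 - x*y*z + x^2 + y^2 + z^2 - 2
next, tr(a^-3 b^-1 a^-1 b^-1) = tr(a^-3 b^-1 a^-1) * tr(b) - tr(a^-3 b^-1 a^-1 b)  (eliminate b^-1) = x^2*z^2 - x*y*z - x^2 - z^2 + 2
tr(b^-2 a^-1) = tr(a^-1 b^-1) * tr(b) - tr(a^-1)  (eliminate b^-1) = y*z - x
next, tr(b^-2) = tr(b^-1) * tr(b) - tr(1)  (eliminate b^-1) = y^2 - 2
next, tr(b^-1 a^-2 b^-1) = tr(b^-2 a^-1) * tr(a) - tr(b^-2)  (eliminate a^-1) = x*y*z - x^2 - y^2 + 2
next, tr(b^-1 a b^-1) = tr(b^-1 a) * tr(b) - tr(b^-1 a b)  (eliminate b^-1) = x*y^2 - y*z - x
tr(a b^-1 a) = tr(a^2) * tr(b) - tr(a^2 b)  (eliminate b^-1) = x^2*y - x*z - y
tr(b^-1 a b^-1 a) = tr(a b^-1 a) * tr(b) - tr(a b^-1 a b)  (eliminate b^-1) = x^2*y^2 - 2*x*y*z + z^2 - 2
and tr(a^-1 b^-1 a b^-1) = tr(b^-1 a b^-1) * tr(a) - tr(b^-1 a b^-1 a)  (eliminate a^-1) = x*y*z - x^2 - z^2 + 2
and tr(b^-1 a^-2 b^-1 a) = tr(a^-1 b^-1 a b^-1) * tr(a) - tr(a^-1 b^-1 a b^-1 a)  (eliminate a^-1) = x^2*y*z - x^3 - x*y^2 - x*z^2 + y*z + 3*x
tr(a^-2 b^-1 a^-1 b^-1) = tr(b^-1 a^-2 b^-1) * tr(a) - tr(b^-1 a^-2 b^-1 a)  (eliminate a^-1) = x*z^2 - y*z - x
tr(a^-3 b^-1 a^-1 b^-1 a^-1) = tr(a^-3 b^-1 a^-1 b^-1) * tr(a) - tr(a^-3 b^-1 a^-1 b^-1 a)  (eliminate a^-1) = x^3*z^2 - x^2*y*z - x^3 - 2*x*z^2 + y*z + 3*x
tr(b^-1 a^-1 b^-1 a^-5) = tr(a^-3 b^-1 a^-1 b^-1 a^-1) * tr(a) - tr(a^-3 b^-1 a^-1 b^-1)  (eliminate a^-1) = x^4*z^2 - x^3*y*z - x^4 - 3*x^2*z^2 + 2*x*y*z + 4*x^2 + z^2 - 2

x^4*z^2 - x^3*y*z - x^4 - 3*x^2*z^2 + 2*x*y*z + 4*x^2 + z^2 - 2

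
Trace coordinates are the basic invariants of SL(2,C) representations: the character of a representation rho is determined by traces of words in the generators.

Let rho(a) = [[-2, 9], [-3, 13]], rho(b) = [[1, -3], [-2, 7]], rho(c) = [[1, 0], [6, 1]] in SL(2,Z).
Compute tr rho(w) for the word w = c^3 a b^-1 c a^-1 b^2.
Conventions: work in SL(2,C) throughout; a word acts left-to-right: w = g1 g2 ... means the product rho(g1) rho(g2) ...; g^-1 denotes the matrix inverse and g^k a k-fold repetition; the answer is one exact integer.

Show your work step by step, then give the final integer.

-348202

rho(c) = [[1, 0], [6, 1]]
... * rho(c) = [[1, 0], [6, 1]]  ->  [[1, 0], [12, 1]]
... * rho(c) = [[1, 0], [6, 1]]  ->  [[1, 0], [18, 1]]
... * rho(a) = [[-2, 9], [-3, 13]]  ->  [[-2, 9], [-39, 175]]
... * rho(b^-1) = [[7, 3], [2, 1]]  ->  [[4, 3], [77, 58]]
... * rho(c) = [[1, 0], [6, 1]]  ->  [[22, 3], [425, 58]]
... * rho(a^-1) = [[13, -9], [3, -2]]  ->  [[295, -204], [5699, -3941]]
... * rho(b) = [[1, -3], [-2, 7]]  ->  [[703, -2313], [13581, -44684]]
... * rho(b) = [[1, -3], [-2, 7]]  ->  [[5329, -18300], [102949, -353531]]
tr = 5329 + -353531 = -348202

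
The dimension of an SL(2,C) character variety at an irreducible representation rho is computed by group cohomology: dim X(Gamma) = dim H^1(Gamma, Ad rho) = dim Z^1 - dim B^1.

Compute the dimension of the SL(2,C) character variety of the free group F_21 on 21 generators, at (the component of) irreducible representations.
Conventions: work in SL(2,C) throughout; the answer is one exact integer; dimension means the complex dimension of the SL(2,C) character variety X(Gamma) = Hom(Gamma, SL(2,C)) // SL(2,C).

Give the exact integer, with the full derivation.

Gamma = F_21 has 21 generators and no relators.
So Z^1 = (sl_2)^21 in full: dim Z^1 = 63.
dim B^1 = 3: the coboundary map is injective because an irreducible image has centralizer 0 in sl_2.
dim X = dim H^1 = dim Z^1 - dim B^1 = 63 - 3 = 60.

60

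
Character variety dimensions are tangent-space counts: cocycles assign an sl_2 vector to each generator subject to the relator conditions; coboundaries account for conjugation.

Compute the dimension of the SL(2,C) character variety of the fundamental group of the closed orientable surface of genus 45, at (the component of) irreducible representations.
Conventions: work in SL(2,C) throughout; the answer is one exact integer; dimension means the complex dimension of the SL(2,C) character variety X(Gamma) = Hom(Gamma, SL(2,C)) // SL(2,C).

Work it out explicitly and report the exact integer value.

264

The genus-45 surface group: 2g = 90 generators, one relator prod [a_i, b_i].
Before the relator condition, cocycle space has dim 3*90 = 270.
H^2 = coker(d_2) is dual to H^0 = 0 at irreducible rho (Poincare duality), so d_2 is onto: dim Z^1 = 267.
Coboundaries contribute dim B^1 = 3 (injective at irreducible rho).
dim X = dim H^1 = 267 - 3 = 264.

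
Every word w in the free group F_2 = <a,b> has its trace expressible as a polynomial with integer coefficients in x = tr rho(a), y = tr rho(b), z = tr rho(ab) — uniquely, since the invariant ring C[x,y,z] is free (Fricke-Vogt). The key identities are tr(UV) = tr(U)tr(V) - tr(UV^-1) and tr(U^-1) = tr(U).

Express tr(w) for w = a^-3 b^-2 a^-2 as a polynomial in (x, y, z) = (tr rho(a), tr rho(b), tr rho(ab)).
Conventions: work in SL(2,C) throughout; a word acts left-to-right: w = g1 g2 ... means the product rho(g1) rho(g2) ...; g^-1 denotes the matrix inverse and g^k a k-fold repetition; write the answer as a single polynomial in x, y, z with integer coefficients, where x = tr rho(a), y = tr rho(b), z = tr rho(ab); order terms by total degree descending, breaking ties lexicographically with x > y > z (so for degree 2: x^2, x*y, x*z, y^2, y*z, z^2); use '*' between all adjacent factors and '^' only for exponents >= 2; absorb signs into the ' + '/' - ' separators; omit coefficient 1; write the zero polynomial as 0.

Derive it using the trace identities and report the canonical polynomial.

x^4*y*z - x^5 - x^3*y^2 - 3*x^2*y*z + 5*x^3 + 2*x*y^2 + y*z - 5*x

tr(a^-1) = tr(a) = x
tr(a^-2) = tr(a^-1) tr(a) - tr(1) = x^2 - 2
reduce: tr(a^-3) = tr(a^-2) tr(a) - tr(a^-1) = x^3 - 3*x
tr(a^-1 b) = tr(b) tr(a) - tr(b a) = x*y - z
tr(a^-2 b) = tr(a^-1 b) tr(a) - tr(a^-1 b a) = x^2*y - x*z - y
tr(a^-3 b) = tr(a^-2 b) tr(a) - tr(a^-2 b a) = x^3*y - x^2*z - 2*x*y + z
reduce: tr(b^-1 a^-3) = tr(a^-3) tr(b) - tr(a^-3 b) = x^2*z - x*y - z
reduce: tr(a^-2 b^-2 a^-1) = tr(b^-1 a^-3) tr(b) - tr(b^-1 a^-3 b) = x^2*y*z - x^3 - x*y^2 - y*z + 3*x
tr(a^-2 b^-1) = tr(b^-1 a^-1) tr(a) - tr(b^-1) = x*z - y
so tr(a^-2 b^-2) = tr(a^-2 b^-1) tr(b) - tr(a^-2) = x*y*z - x^2 - y^2 + 2
tr(a^-2 b^-2 a^-2) = tr(a^-2 b^-2 a^-1) tr(a) - tr(a^-2 b^-2) = x^3*y*z - x^4 - x^2*y^2 - 2*x*y*z + 4*x^2 + y^2 - 2
tr(a^-3 b^-2 a^-2) = tr(a^-2 b^-2 a^-2) tr(a) - tr(a^-2 b^-2 a^-1) = x^4*y*z - x^5 - x^3*y^2 - 3*x^2*y*z + 5*x^3 + 2*x*y^2 + y*z - 5*x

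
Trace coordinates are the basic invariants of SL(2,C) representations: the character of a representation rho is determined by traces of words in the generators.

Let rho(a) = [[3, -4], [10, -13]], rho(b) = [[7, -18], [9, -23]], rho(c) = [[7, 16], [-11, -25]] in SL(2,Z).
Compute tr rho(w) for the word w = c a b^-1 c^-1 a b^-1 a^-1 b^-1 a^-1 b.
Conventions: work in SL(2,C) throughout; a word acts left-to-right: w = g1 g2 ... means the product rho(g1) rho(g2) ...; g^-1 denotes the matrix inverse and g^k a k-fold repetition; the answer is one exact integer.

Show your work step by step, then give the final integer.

79963904250

rho(c) = [[7, 16], [-11, -25]]
... * rho(a) = [[3, -4], [10, -13]]  ->  [[181, -236], [-283, 369]]
... * rho(b^-1) = [[-23, 18], [-9, 7]]  ->  [[-2039, 1606], [3188, -2511]]
... * rho(c^-1) = [[-25, -16], [11, 7]]  ->  [[68641, 43866], [-107321, -68585]]
... * rho(a) = [[3, -4], [10, -13]]  ->  [[644583, -844822], [-1007813, 1320889]]
... * rho(b^-1) = [[-23, 18], [-9, 7]]  ->  [[-7222011, 5688740], [11291698, -8894411]]
... * rho(a^-1) = [[-13, 4], [-10, 3]]  ->  [[36998743, -11821824], [-57847964, 18483559]]
... * rho(b^-1) = [[-23, 18], [-9, 7]]  ->  [[-744574673, 583224606], [1164151141, -911878439]]
... * rho(a^-1) = [[-13, 4], [-10, 3]]  ->  [[3847224689, -1228624874], [-6015180443, 1920969247]]
... * rho(b) = [[7, -18], [9, -23]]  ->  [[15872948957, -40991672300], [-24817539878, 64090955293]]
tr = 15872948957 + 64090955293 = 79963904250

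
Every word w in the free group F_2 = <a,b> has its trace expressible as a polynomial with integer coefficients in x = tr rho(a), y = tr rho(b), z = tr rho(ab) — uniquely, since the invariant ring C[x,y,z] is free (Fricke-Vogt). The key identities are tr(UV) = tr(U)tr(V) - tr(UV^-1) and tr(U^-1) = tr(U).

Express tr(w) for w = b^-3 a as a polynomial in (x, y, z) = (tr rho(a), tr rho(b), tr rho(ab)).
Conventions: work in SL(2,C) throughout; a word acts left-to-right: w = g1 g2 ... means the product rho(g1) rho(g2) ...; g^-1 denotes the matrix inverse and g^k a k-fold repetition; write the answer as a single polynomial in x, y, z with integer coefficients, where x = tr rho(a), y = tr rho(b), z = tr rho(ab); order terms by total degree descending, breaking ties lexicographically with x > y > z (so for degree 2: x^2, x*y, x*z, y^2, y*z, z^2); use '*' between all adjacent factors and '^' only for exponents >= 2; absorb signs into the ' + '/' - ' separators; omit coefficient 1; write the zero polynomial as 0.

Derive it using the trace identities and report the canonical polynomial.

x*y^3 - y^2*z - 2*x*y + z

trace(b^-1 a) = trace(a) * trace(b) - trace(a b) = x*y - z
use: trace(a b^-2) = trace(b^-1 a) * trace(b) - trace(b^-1 a b) = x*y^2 - y*z - x
trace(b^-3 a) = trace(a b^-2) * trace(b) - trace(a b^-1) = x*y^3 - y^2*z - 2*x*y + z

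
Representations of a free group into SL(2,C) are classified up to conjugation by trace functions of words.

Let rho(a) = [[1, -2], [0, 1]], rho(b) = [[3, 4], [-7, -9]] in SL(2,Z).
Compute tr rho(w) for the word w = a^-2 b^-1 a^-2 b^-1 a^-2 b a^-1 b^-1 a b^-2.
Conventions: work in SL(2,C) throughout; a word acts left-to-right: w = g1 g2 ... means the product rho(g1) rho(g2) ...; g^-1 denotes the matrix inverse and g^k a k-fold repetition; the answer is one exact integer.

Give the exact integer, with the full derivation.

-22690242

rho(a^-1) = [[1, 2], [0, 1]]
... * rho(a^-1) = [[1, 2], [0, 1]]  ->  [[1, 4], [0, 1]]
... * rho(b^-1) = [[-9, -4], [7, 3]]  ->  [[19, 8], [7, 3]]
... * rho(a^-1) = [[1, 2], [0, 1]]  ->  [[19, 46], [7, 17]]
... * rho(a^-1) = [[1, 2], [0, 1]]  ->  [[19, 84], [7, 31]]
... * rho(b^-1) = [[-9, -4], [7, 3]]  ->  [[417, 176], [154, 65]]
... * rho(a^-1) = [[1, 2], [0, 1]]  ->  [[417, 1010], [154, 373]]
... * rho(a^-1) = [[1, 2], [0, 1]]  ->  [[417, 1844], [154, 681]]
... * rho(b) = [[3, 4], [-7, -9]]  ->  [[-11657, -14928], [-4305, -5513]]
... * rho(a^-1) = [[1, 2], [0, 1]]  ->  [[-11657, -38242], [-4305, -14123]]
... * rho(b^-1) = [[-9, -4], [7, 3]]  ->  [[-162781, -68098], [-60116, -25149]]
... * rho(a) = [[1, -2], [0, 1]]  ->  [[-162781, 257464], [-60116, 95083]]
... * rho(b^-1) = [[-9, -4], [7, 3]]  ->  [[3267277, 1423516], [1206625, 525713]]
... * rho(b^-1) = [[-9, -4], [7, 3]]  ->  [[-19440881, -8798560], [-7179634, -3249361]]
tr = -19440881 + -3249361 = -22690242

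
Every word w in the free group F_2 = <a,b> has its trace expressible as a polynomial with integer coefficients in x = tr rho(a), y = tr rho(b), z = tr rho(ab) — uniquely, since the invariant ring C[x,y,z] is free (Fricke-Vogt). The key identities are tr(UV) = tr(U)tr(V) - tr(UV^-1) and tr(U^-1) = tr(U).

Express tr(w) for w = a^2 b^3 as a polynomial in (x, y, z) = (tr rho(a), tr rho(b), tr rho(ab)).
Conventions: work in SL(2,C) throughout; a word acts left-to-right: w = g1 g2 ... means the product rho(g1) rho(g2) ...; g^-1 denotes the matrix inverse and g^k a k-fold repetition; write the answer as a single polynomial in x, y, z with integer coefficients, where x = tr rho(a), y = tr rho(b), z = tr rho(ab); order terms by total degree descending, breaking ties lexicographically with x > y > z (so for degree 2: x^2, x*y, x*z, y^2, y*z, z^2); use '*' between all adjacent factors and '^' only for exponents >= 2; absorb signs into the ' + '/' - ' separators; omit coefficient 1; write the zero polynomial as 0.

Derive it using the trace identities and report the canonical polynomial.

x*y^2*z - x^2*y - y^3 - x*z + 3*y

trace(b^2 a) = trace(b) trace(a b) - trace(a) = y*z - x
trace(b^2) = trace(b) trace(b) - trace(1) = y^2 - 2
next, trace(a^2 b^2) = trace(a) trace(b^2 a) - trace(b^2) = x*y*z - x^2 - y^2 + 2
trace(a^2 b) = trace(a) trace(b a) - trace(b) = x*z - y
trace(a^2 b^3) = trace(b) trace(a^2 b^2) - trace(a^2 b) = x*y^2*z - x^2*y - y^3 - x*z + 3*y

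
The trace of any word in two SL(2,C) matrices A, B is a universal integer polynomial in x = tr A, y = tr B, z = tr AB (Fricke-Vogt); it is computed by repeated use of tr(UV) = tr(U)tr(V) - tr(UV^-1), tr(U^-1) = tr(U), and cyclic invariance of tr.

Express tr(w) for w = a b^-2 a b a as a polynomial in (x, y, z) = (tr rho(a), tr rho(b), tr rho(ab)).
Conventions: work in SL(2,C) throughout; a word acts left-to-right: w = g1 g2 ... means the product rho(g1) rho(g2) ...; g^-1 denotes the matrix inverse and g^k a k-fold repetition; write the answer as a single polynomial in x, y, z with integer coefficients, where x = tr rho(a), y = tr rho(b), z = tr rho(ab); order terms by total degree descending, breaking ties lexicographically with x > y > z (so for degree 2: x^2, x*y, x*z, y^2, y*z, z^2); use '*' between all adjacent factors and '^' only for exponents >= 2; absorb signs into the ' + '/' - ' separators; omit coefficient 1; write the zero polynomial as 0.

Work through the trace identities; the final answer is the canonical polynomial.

x^2*y^2*z - x*y^3 - x*y*z^2 - x^2*z + 2*x*y + z

trace(b a^2) = trace(a) * trace(b a) - trace(b) = x*z - y
so trace(a b a^2) = trace(a) * trace(b a^2) - trace(b a) = x^2*z - x*y - z
trace(b a b a) = trace(b a) * trace(b a) - trace(1)   [split at repeated b] = z^2 - 2
so trace(b a b) = trace(b) * trace(a b) - trace(a) = y*z - x
trace(a b a^2 b) = trace(a) * trace(b a b a) - trace(b a b) = x*z^2 - y*z - x
so trace(b^-1 a b a^2) = trace(a b a^2) * trace(b) - trace(a b a^2 b) = x^2*y*z - x*y^2 - x*z^2 + x
reduce: trace(a b^-2 a b a) = trace(b^-1 a b a^2) * trace(b) - trace(b^-1 a b a^2 b) = x^2*y^2*z - x*y^3 - x*y*z^2 - x^2*z + 2*x*y + z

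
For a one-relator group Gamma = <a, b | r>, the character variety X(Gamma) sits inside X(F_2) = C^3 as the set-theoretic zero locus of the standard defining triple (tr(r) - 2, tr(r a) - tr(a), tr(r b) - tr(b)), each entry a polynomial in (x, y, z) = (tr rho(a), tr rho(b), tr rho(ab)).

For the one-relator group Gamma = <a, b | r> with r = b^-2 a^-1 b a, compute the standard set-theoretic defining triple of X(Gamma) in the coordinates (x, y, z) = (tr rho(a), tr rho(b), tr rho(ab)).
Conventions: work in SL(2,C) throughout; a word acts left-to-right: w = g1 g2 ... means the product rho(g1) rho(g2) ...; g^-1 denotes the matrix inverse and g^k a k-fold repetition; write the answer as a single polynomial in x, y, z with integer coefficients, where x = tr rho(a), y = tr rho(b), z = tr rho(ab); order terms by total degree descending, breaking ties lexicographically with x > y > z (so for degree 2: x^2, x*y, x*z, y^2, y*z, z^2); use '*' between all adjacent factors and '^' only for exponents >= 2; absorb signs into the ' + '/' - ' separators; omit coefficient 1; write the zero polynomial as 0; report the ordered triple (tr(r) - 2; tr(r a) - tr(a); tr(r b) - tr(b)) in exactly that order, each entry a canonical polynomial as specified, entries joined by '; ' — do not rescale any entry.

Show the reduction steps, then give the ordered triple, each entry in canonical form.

-x*y^2*z + x^2*y + y^3 + y*z^2 - 3*y - 2; -x^2*y^2*z + x^3*y + x*y^3 + x*y*z^2 - 3*x*y - x - z; -x*y*z + x^2 + y^2 + z^2 - y - 2

and trace(a b a) = trace(a) trace(b a) - trace(b)  (reduce the a square) = x*z - y
trace(a b a b) = trace(a b) trace(a b) - trace(1)  (split on a) = z^2 - 2
and trace(b a b^-1 a) = trace(a b a) trace(b) - trace(a b a b)  (eliminate b^-1) = x*y*z - y^2 - z^2 + 2
and trace(b^-1 a^-1 b a) = trace(b a b^-1) trace(a) - trace(b a b^-1 a)  (eliminate a^-1) = -x*y*z + x^2 + y^2 + z^2 - 2
trace(b^-2 a^-1 b a) = trace(b^-1 a^-1 b a) trace(b) - trace(b^-1 a^-1 b a b)  (eliminate b^-1) = -x*y^2*z + x^2*y + y^3 + y*z^2 - 3*y
and trace(b^2 a) = trace(b) trace(a b) - trace(a) = y*z - x
trace(b^2) = trace(b) trace(b) - trace(1) = y^2 - 2
trace(b a^2 b) = trace(a) trace(b^2 a) - trace(b^2) = x*y*z - x^2 - y^2 + 2
trace(b a^2 b a) = trace(a) trace(b a b a) - trace(b a b) = x*z^2 - y*z - x
next, trace(a^-1 b a^2 b) = trace(b a^2 b) trace(a) - trace(b a^2 b a) = x^2*y*z - x^3 - x*y^2 - x*z^2 + y*z + 3*x
next, trace(b^-1 a^-1 b a^2) = trace(a^-1 b a^2) trace(b) - trace(a^-1 b a^2 b) = -x^2*y*z + x^3 + x*y^2 + x*z^2 - 3*x
trace(b^-2 a^-1 b a^2) = trace(b^-1 a^-1 b a^2) trace(b) - trace(b^-1 a^-1 b a^2 b) = -x^2*y^2*z + x^3*y + x*y^3 + x*y*z^2 - 3*x*y - z
assemble the triple (trace(r) - 2; trace(r a) - x; trace(r b) - y)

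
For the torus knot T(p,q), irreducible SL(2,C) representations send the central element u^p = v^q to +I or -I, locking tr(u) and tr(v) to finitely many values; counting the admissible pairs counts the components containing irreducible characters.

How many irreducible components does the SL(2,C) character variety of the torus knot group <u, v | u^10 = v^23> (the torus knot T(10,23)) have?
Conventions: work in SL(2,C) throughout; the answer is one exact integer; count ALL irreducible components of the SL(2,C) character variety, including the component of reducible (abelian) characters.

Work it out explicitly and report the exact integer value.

100

In the torus knot group T(10,23), u^10 = v^23 is central, so an irreducible representation sends it to +I or -I (Schur).
So on each irreducible component the traces are pinned: tr(u) = 2*cos(pi*alpha/10) with 1 <= alpha <= 9, tr(v) = 2*cos(pi*beta/23) with 1 <= beta <= 22.
Consistency of u^10 = (-1)^alpha I with v^23 = (-1)^beta I forces alpha = beta (mod 2).
Enumerate parity-matched pairs: 5*11 odd-odd plus 4*11 even-even gives 99.
Total: 99 irreducible-character components + 1 reducible (abelian) component = 100.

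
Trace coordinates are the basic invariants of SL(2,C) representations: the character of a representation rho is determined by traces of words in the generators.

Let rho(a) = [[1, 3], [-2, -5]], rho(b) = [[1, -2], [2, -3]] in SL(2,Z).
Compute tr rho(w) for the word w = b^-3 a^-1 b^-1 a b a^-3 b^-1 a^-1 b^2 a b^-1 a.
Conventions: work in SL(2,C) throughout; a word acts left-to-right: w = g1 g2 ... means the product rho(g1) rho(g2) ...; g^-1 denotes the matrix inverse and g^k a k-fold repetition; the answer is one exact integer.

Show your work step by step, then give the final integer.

rho(b^-1) = [[-3, 2], [-2, 1]]
... * rho(b^-1) = [[-3, 2], [-2, 1]]  ->  [[5, -4], [4, -3]]
... * rho(b^-1) = [[-3, 2], [-2, 1]]  ->  [[-7, 6], [-6, 5]]
... * rho(a^-1) = [[-5, -3], [2, 1]]  ->  [[47, 27], [40, 23]]
... * rho(b^-1) = [[-3, 2], [-2, 1]]  ->  [[-195, 121], [-166, 103]]
... * rho(a) = [[1, 3], [-2, -5]]  ->  [[-437, -1190], [-372, -1013]]
... * rho(b) = [[1, -2], [2, -3]]  ->  [[-2817, 4444], [-2398, 3783]]
... * rho(a^-1) = [[-5, -3], [2, 1]]  ->  [[22973, 12895], [19556, 10977]]
... * rho(a^-1) = [[-5, -3], [2, 1]]  ->  [[-89075, -56024], [-75826, -47691]]
... * rho(a^-1) = [[-5, -3], [2, 1]]  ->  [[333327, 211201], [283748, 179787]]
... * rho(b^-1) = [[-3, 2], [-2, 1]]  ->  [[-1422383, 877855], [-1210818, 747283]]
... * rho(a^-1) = [[-5, -3], [2, 1]]  ->  [[8867625, 5145004], [7548656, 4379737]]
... * rho(b) = [[1, -2], [2, -3]]  ->  [[19157633, -33170262], [16308130, -28236523]]
... * rho(b) = [[1, -2], [2, -3]]  ->  [[-47182891, 61195520], [-40164916, 52093309]]
... * rho(a) = [[1, 3], [-2, -5]]  ->  [[-169573931, -447526273], [-144351534, -380961293]]
... * rho(b^-1) = [[-3, 2], [-2, 1]]  ->  [[1403774339, -786674135], [1194977188, -669664361]]
... * rho(a) = [[1, 3], [-2, -5]]  ->  [[2977122609, 8144693692], [2534305910, 6933253369]]
tr = 2977122609 + 6933253369 = 9910375978

9910375978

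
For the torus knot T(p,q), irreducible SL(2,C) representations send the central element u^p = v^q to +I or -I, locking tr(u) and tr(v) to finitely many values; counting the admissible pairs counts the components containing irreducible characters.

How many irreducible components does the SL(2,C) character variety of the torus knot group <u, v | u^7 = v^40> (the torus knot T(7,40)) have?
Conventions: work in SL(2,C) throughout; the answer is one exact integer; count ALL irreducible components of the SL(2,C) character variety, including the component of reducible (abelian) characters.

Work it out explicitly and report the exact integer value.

In the torus knot group T(7,40), u^7 = v^40 is central, so an irreducible representation sends it to +I or -I (Schur).
So on each irreducible component the traces are pinned: tr(u) = 2*cos(pi*alpha/7) with 1 <= alpha <= 6, tr(v) = 2*cos(pi*beta/40) with 1 <= beta <= 39.
Consistency of u^7 = (-1)^alpha I with v^40 = (-1)^beta I forces alpha = beta (mod 2).
count pairs: odd alpha (3 choices) x odd beta (20), plus even alpha (3) x even beta (19): 3*20 + 3*19 = 117.
components with irreducible characters: 117; plus the single component of reducible (abelian) characters: total 118.

118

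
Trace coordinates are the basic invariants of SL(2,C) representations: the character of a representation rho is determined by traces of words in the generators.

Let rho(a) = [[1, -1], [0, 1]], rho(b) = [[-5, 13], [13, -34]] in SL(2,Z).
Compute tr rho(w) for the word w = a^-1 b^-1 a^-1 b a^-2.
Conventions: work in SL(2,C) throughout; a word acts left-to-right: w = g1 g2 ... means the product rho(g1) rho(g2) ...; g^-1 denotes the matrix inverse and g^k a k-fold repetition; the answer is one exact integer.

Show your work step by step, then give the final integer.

rho(a^-1) = [[1, 1], [0, 1]]
... * rho(b^-1) = [[-34, -13], [-13, -5]]  ->  [[-47, -18], [-13, -5]]
... * rho(a^-1) = [[1, 1], [0, 1]]  ->  [[-47, -65], [-13, -18]]
... * rho(b) = [[-5, 13], [13, -34]]  ->  [[-610, 1599], [-169, 443]]
... * rho(a^-1) = [[1, 1], [0, 1]]  ->  [[-610, 989], [-169, 274]]
... * rho(a^-1) = [[1, 1], [0, 1]]  ->  [[-610, 379], [-169, 105]]
tr = -610 + 105 = -505

-505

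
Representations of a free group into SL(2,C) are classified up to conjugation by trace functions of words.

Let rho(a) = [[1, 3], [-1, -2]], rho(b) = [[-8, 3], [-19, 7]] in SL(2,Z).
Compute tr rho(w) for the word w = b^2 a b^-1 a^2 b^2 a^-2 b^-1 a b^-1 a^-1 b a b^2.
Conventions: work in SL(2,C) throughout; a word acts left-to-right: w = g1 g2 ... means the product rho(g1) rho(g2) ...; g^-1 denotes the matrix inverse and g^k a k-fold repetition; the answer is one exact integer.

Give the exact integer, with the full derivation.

315126668135

rho(b) = [[-8, 3], [-19, 7]]
... * rho(b) = [[-8, 3], [-19, 7]]  ->  [[7, -3], [19, -8]]
... * rho(a) = [[1, 3], [-1, -2]]  ->  [[10, 27], [27, 73]]
... * rho(b^-1) = [[7, -3], [19, -8]]  ->  [[583, -246], [1576, -665]]
... * rho(a) = [[1, 3], [-1, -2]]  ->  [[829, 2241], [2241, 6058]]
... * rho(a) = [[1, 3], [-1, -2]]  ->  [[-1412, -1995], [-3817, -5393]]
... * rho(b) = [[-8, 3], [-19, 7]]  ->  [[49201, -18201], [133003, -49202]]
... * rho(b) = [[-8, 3], [-19, 7]]  ->  [[-47789, 20196], [-129186, 54595]]
... * rho(a^-1) = [[-2, -3], [1, 1]]  ->  [[115774, 163563], [312967, 442153]]
... * rho(a^-1) = [[-2, -3], [1, 1]]  ->  [[-67985, -183759], [-183781, -496748]]
... * rho(b^-1) = [[7, -3], [19, -8]]  ->  [[-3967316, 1674027], [-10724679, 4525327]]
... * rho(a) = [[1, 3], [-1, -2]]  ->  [[-5641343, -15250002], [-15250006, -41224691]]
... * rho(b^-1) = [[7, -3], [19, -8]]  ->  [[-329239439, 138924045], [-890019171, 375547546]]
... * rho(a^-1) = [[-2, -3], [1, 1]]  ->  [[797402923, 1126642362], [2155585888, 3045605059]]
... * rho(b) = [[-8, 3], [-19, 7]]  ->  [[-27785428262, 10278705303], [-75111183225, 27785993077]]
... * rho(a) = [[1, 3], [-1, -2]]  ->  [[-38064133565, -103913695392], [-102897176302, -280905535829]]
... * rho(b) = [[-8, 3], [-19, 7]]  ->  [[2278873280968, -841588268439], [6160382591167, -2275030279709]]
... * rho(b) = [[-8, 3], [-19, 7]]  ->  [[-2240809147403, 945501963831], [-6057485414865, 2555935815538]]
tr = -2240809147403 + 2555935815538 = 315126668135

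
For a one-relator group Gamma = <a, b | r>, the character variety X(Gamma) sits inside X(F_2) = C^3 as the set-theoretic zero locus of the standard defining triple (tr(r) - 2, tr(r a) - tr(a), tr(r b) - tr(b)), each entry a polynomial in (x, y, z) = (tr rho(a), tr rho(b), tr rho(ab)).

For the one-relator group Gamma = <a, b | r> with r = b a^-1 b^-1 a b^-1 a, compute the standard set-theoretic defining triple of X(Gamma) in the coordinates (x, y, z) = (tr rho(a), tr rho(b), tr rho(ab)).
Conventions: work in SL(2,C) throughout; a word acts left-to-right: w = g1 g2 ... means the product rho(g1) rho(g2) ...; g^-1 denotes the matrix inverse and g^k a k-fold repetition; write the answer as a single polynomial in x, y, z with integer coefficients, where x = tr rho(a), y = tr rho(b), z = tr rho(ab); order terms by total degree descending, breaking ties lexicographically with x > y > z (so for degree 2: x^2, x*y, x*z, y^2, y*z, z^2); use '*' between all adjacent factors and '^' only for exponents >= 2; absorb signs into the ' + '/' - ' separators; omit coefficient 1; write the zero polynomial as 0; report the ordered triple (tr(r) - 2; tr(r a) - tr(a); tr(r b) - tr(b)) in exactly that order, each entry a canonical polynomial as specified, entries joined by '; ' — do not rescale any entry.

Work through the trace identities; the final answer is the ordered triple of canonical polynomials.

trace(a^2) = trace(a) trace(a) - trace(1) = x^2 - 2
trace(b a^2) = trace(a) trace(b a) - trace(b) = x*z - y
trace(a^2 b a) = trace(a) trace(b a^2) - trace(b a) = x^2*z - x*y - z
trace(b a b a) = trace(b a) trace(b a) - trace(1) = z^2 - 2
trace(b a b) = trace(b) trace(a b) - trace(a) = y*z - x
trace(a^2 b a b) = trace(a) trace(b a b a) - trace(b a b) = x*z^2 - y*z - x
trace(b^-1 a^2 b a) = trace(a^2 b a) trace(b) - trace(a^2 b a b) = x^2*y*z - x*y^2 - x*z^2 + x
trace(a b a^-1 b^-1 a) = trace(b^-1 a^2 b) trace(a) - trace(b^-1 a^2 b a) = -x^2*y*z + x^3 + x*y^2 + x*z^2 - 3*x
trace(a b a b a b) = trace(a b a b) trace(a b) - trace(b a) = z^3 - 3*z
trace(b^-1 a b a b a) = trace(a b a b a) trace(b) - trace(a b a b a b) = x*y*z^2 - y^2*z - z^3 - x*y + 3*z
trace(a b a^-1 b^-1 a b) = trace(b^-1 a b a b) trace(a) - trace(b^-1 a b a b a) = -x*y*z^2 + x^2*z + y^2*z + z^3 - 3*z
trace(b a^-1 b^-1 a b^-1 a) = trace(a b a^-1 b^-1 a) trace(b) - trace(a b a^-1 b^-1 a b) = -x^2*y^2*z + x^3*y + x*y^3 + 2*x*y*z^2 - x^2*z - y^2*z - z^3 - 3*x*y + 3*z
trace(a^3) = trace(a) trace(a^2) - trace(a)  (reduce the a square) = x^3 - 3*x
trace(a b^-1 a^2) = trace(a^3) trace(b) - trace(a^3 b)  (eliminate b^-1) = x^3*y - x^2*z - 2*x*y + z
trace(a^2 b a^2) = trace(a) trace(b a^3) - trace(b a^2)  (reduce the a square) = x^3*z - x^2*y - 2*x*z + y
trace(b a^2 b) = trace(b) trace(a^2 b) - trace(a^2)  (reduce the b square) = x*y*z - x^2 - y^2 + 2
trace(a^2 b a^2 b) = trace(a) trace(b a^2 b a) - trace(b a^2 b)  (reduce the a square) = x^2*z^2 - 2*x*y*z + y^2 - 2
trace(a b^-1 a^2 b a) = trace(a^2 b a^2) trace(b) - trace(a^2 b a^2 b)  (eliminate b^-1) = x^3*y*z - x^2*y^2 - x^2*z^2 + 2
trace(a^2 b a b a) = trace(a) trace(a b a b a) - trace(a b a b)  (reduce the a square) = x^2*z^2 - x*y*z - x^2 - z^2 + 2
trace(b a b a b) = trace(b) trace(a b a b) - trace(a b a)  (reduce the b square) = y*z^2 - x*z - y
trace(a^2 b a b a b) = trace(a) trace(b a b a b a) - trace(b a b a b)  (reduce the a square) = x*z^3 - y*z^2 - 2*x*z + y
trace(a b^-1 a^2 b a b) = trace(a^2 b a b a) trace(b) - trace(a^2 b a b a b)  (eliminate b^-1) = x^2*y*z^2 - x*y^2*z - x*z^3 - x^2*y + 2*x*z + y
trace(b^-1 a b^-1 a^2 b a) = trace(a b^-1 a^2 b a) trace(b) - trace(a b^-1 a^2 b a b)  (eliminate b^-1) = x^3*y^2*z - x^2*y^3 - 2*x^2*y*z^2 + x*y^2*z + x*z^3 + x^2*y - 2*x*z + y
trace(b a^-1 b^-1 a b^-1 a^2) = trace(b^-1 a b^-1 a^2 b) trace(a) - trace(b^-1 a b^-1 a^2 b a)  (eliminate a^-1) = -x^3*y^2*z + x^4*y + x^2*y^3 + 2*x^2*y*z^2 - x^3*z - x*y^2*z - x*z^3 - 3*x^2*y + 3*x*z - y
trace(b^3 a) = trace(b) trace(b a b) - trace(b a)   [square of b] = y^2*z - x*y - z
trace(b^2) = trace(b) trace(b) - trace(1)   [square of b] = y^2 - 2
trace(b^3) = trace(b) trace(b^2) - trace(b)   [square of b] = y^3 - 3*y
trace(b a^2 b^2) = trace(a) trace(b^3 a) - trace(b^3)   [square of a] = x*y^2*z - x^2*y - y^3 - x*z + 3*y
trace(b a^2 b^2 a) = trace(a) trace(b^2 a b a) - trace(b^2 a b)   [square of a] = x*y*z^2 - x^2*z - y^2*z + z
trace(a b^2 a^-1 b a) = trace(b a^2 b^2) trace(a) - trace(b a^2 b^2 a)   [inverse elimination on a] = x^2*y^2*z - x^3*y - x*y^3 - x*y*z^2 + y^2*z + 3*x*y - z
trace(b a b a b^2) = trace(b) trace(a b a b^2) - trace(a b a b)   [square of b] = y^2*z^2 - x*y*z - y^2 - z^2 + 2
trace(b a b a b^2 a) = trace(b) trace(a b a b a b) - trace(a b a b a)   [square of b] = y*z^3 - x*z^2 - 2*y*z + x
trace(a b^2 a^-1 b a b) = trace(b a b a b^2) trace(a) - trace(b a b a b^2 a)   [inverse elimination on a] = x*y^2*z^2 - x^2*y*z - y*z^3 - x*y^2 + 2*y*z + x
trace(a b^-1 a b^2 a^-1 b) = trace(a b^2 a^-1 b a) trace(b) - trace(a b^2 a^-1 b a b)   [inverse elimination on b] = x^2*y^3*z - x^3*y^2 - x*y^4 - 2*x*y^2*z^2 + x^2*y*z + y^3*z + y*z^3 + 4*x*y^2 - 3*y*z - x
trace(b a^-1 b^-1 a b^-1 a b) = trace(a b^-1 a b^2 a^-1) trace(b) - trace(a b^-1 a b^2 a^-1 b)   [inverse elimination on b] = -x^2*y^3*z + x^3*y^2 + x*y^4 + 2*x*y^2*z^2 - x^2*y*z - y^3*z - y*z^3 - 4*x*y^2 + 4*y*z + x
assemble the triple (trace(r) - 2; trace(r a) - x; trace(r b) - y)

-x^2*y^2*z + x^3*y + x*y^3 + 2*x*y*z^2 - x^2*z - y^2*z - z^3 - 3*x*y + 3*z - 2; -x^3*y^2*z + x^4*y + x^2*y^3 + 2*x^2*y*z^2 - x^3*z - x*y^2*z - x*z^3 - 3*x^2*y + 3*x*z - x - y; -x^2*y^3*z + x^3*y^2 + x*y^4 + 2*x*y^2*z^2 - x^2*y*z - y^3*z - y*z^3 - 4*x*y^2 + 4*y*z + x - y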